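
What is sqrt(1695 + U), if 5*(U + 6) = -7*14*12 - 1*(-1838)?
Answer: sqrt(45535)/5 ≈ 42.678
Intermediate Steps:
U = 632/5 (U = -6 + (-7*14*12 - 1*(-1838))/5 = -6 + (-98*12 + 1838)/5 = -6 + (-1176 + 1838)/5 = -6 + (1/5)*662 = -6 + 662/5 = 632/5 ≈ 126.40)
sqrt(1695 + U) = sqrt(1695 + 632/5) = sqrt(9107/5) = sqrt(45535)/5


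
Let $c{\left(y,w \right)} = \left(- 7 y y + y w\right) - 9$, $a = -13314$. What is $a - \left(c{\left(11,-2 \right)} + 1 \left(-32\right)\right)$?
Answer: $-12404$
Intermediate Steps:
$c{\left(y,w \right)} = -9 - 7 y^{2} + w y$ ($c{\left(y,w \right)} = \left(- 7 y^{2} + w y\right) - 9 = -9 - 7 y^{2} + w y$)
$a - \left(c{\left(11,-2 \right)} + 1 \left(-32\right)\right) = -13314 - \left(\left(-9 - 7 \cdot 11^{2} - 22\right) + 1 \left(-32\right)\right) = -13314 - \left(\left(-9 - 847 - 22\right) - 32\right) = -13314 - \left(-878 - 32\right) = -13314 - -910 = -13314 + 910 = -12404$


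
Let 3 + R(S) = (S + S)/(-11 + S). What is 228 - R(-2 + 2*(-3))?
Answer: 4373/19 ≈ 230.16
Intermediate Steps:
R(S) = -3 + 2*S/(-11 + S) (R(S) = -3 + (S + S)/(-11 + S) = -3 + (2*S)/(-11 + S) = -3 + 2*S/(-11 + S))
228 - R(-2 + 2*(-3)) = 228 - (33 - (-2 + 2*(-3)))/(-11 + (-2 + 2*(-3))) = 228 - (33 - (-2 - 6))/(-11 + (-2 - 6)) = 228 - (33 - 1*(-8))/(-11 - 8) = 228 - (33 + 8)/(-19) = 228 - (-1)*41/19 = 228 - 1*(-41/19) = 228 + 41/19 = 4373/19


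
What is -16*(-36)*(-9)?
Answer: -5184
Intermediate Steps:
-16*(-36)*(-9) = 576*(-9) = -5184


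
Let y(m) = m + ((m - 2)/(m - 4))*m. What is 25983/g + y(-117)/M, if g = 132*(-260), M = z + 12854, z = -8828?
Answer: -68794041/84438640 ≈ -0.81472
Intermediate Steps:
y(m) = m + m*(-2 + m)/(-4 + m) (y(m) = m + ((-2 + m)/(-4 + m))*m = m + m*(-2 + m)/(-4 + m))
M = 4026 (M = -8828 + 12854 = 4026)
g = -34320
25983/g + y(-117)/M = 25983/(-34320) + (2*(-117)*(-3 - 117)/(-4 - 117))/4026 = 25983*(-1/34320) + (2*(-117)*(-120)/(-121))*(1/4026) = -8661/11440 + (2*(-117)*(-1/121)*(-120))*(1/4026) = -8661/11440 - 28080/121*1/4026 = -8661/11440 - 4680/81191 = -68794041/84438640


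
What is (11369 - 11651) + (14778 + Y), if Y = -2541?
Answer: 11955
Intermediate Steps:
(11369 - 11651) + (14778 + Y) = (11369 - 11651) + (14778 - 2541) = -282 + 12237 = 11955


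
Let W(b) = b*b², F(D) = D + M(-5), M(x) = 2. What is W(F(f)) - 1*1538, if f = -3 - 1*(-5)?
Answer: -1474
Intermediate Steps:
f = 2 (f = -3 + 5 = 2)
F(D) = 2 + D (F(D) = D + 2 = 2 + D)
W(b) = b³
W(F(f)) - 1*1538 = (2 + 2)³ - 1*1538 = 4³ - 1538 = 64 - 1538 = -1474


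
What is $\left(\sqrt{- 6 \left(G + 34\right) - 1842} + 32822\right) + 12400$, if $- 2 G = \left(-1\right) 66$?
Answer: $45222 + 2 i \sqrt{561} \approx 45222.0 + 47.371 i$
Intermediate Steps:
$G = 33$ ($G = - \frac{\left(-1\right) 66}{2} = \left(- \frac{1}{2}\right) \left(-66\right) = 33$)
$\left(\sqrt{- 6 \left(G + 34\right) - 1842} + 32822\right) + 12400 = \left(\sqrt{- 6 \left(33 + 34\right) - 1842} + 32822\right) + 12400 = \left(\sqrt{\left(-6\right) 67 - 1842} + 32822\right) + 12400 = \left(\sqrt{-402 - 1842} + 32822\right) + 12400 = \left(\sqrt{-2244} + 32822\right) + 12400 = \left(2 i \sqrt{561} + 32822\right) + 12400 = \left(32822 + 2 i \sqrt{561}\right) + 12400 = 45222 + 2 i \sqrt{561}$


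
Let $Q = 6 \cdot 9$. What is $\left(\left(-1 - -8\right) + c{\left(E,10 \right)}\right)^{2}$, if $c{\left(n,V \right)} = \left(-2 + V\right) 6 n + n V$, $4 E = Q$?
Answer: $624100$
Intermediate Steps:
$Q = 54$
$E = \frac{27}{2}$ ($E = \frac{1}{4} \cdot 54 = \frac{27}{2} \approx 13.5$)
$c{\left(n,V \right)} = V n + n \left(-12 + 6 V\right)$ ($c{\left(n,V \right)} = \left(-12 + 6 V\right) n + V n = n \left(-12 + 6 V\right) + V n = V n + n \left(-12 + 6 V\right)$)
$\left(\left(-1 - -8\right) + c{\left(E,10 \right)}\right)^{2} = \left(\left(-1 - -8\right) + \frac{27 \left(-12 + 7 \cdot 10\right)}{2}\right)^{2} = \left(\left(-1 + 8\right) + \frac{27 \left(-12 + 70\right)}{2}\right)^{2} = \left(7 + \frac{27}{2} \cdot 58\right)^{2} = \left(7 + 783\right)^{2} = 790^{2} = 624100$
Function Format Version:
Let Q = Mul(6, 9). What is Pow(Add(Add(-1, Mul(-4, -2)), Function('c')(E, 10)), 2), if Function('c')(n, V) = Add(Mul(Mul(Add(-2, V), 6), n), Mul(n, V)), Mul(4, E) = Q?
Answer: 624100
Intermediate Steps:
Q = 54
E = Rational(27, 2) (E = Mul(Rational(1, 4), 54) = Rational(27, 2) ≈ 13.500)
Function('c')(n, V) = Add(Mul(V, n), Mul(n, Add(-12, Mul(6, V)))) (Function('c')(n, V) = Add(Mul(Add(-12, Mul(6, V)), n), Mul(V, n)) = Add(Mul(n, Add(-12, Mul(6, V))), Mul(V, n)) = Add(Mul(V, n), Mul(n, Add(-12, Mul(6, V)))))
Pow(Add(Add(-1, Mul(-4, -2)), Function('c')(E, 10)), 2) = Pow(Add(Add(-1, Mul(-4, -2)), Mul(Rational(27, 2), Add(-12, Mul(7, 10)))), 2) = Pow(Add(Add(-1, 8), Mul(Rational(27, 2), Add(-12, 70))), 2) = Pow(Add(7, Mul(Rational(27, 2), 58)), 2) = Pow(Add(7, 783), 2) = Pow(790, 2) = 624100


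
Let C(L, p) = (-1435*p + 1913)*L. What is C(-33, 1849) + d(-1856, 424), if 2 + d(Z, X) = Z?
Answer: 87494408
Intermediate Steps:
C(L, p) = L*(1913 - 1435*p) (C(L, p) = (1913 - 1435*p)*L = L*(1913 - 1435*p))
d(Z, X) = -2 + Z
C(-33, 1849) + d(-1856, 424) = -33*(1913 - 1435*1849) + (-2 - 1856) = -33*(1913 - 2653315) - 1858 = -33*(-2651402) - 1858 = 87496266 - 1858 = 87494408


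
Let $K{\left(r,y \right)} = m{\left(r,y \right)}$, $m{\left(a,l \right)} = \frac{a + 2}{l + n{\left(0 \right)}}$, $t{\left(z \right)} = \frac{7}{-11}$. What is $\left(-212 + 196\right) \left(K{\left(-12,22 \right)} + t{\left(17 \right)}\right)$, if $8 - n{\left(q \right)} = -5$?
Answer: $\frac{1136}{77} \approx 14.753$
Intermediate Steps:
$t{\left(z \right)} = - \frac{7}{11}$ ($t{\left(z \right)} = 7 \left(- \frac{1}{11}\right) = - \frac{7}{11}$)
$n{\left(q \right)} = 13$ ($n{\left(q \right)} = 8 - -5 = 8 + 5 = 13$)
$m{\left(a,l \right)} = \frac{2 + a}{13 + l}$ ($m{\left(a,l \right)} = \frac{a + 2}{l + 13} = \frac{2 + a}{13 + l}$)
$K{\left(r,y \right)} = \frac{2 + r}{13 + y}$
$\left(-212 + 196\right) \left(K{\left(-12,22 \right)} + t{\left(17 \right)}\right) = \left(-212 + 196\right) \left(\frac{2 - 12}{13 + 22} - \frac{7}{11}\right) = - 16 \left(\frac{1}{35} \left(-10\right) - \frac{7}{11}\right) = - 16 \left(- \frac{2}{7} - \frac{7}{11}\right) = \left(-16\right) \left(- \frac{71}{77}\right) = \frac{1136}{77}$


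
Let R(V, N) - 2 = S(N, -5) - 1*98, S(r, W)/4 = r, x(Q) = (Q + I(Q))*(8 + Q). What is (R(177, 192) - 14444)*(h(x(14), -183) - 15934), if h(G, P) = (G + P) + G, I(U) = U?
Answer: 204996220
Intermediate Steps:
x(Q) = 2*Q*(8 + Q) (x(Q) = (Q + Q)*(8 + Q) = (2*Q)*(8 + Q) = 2*Q*(8 + Q))
S(r, W) = 4*r
h(G, P) = P + 2*G
R(V, N) = -96 + 4*N (R(V, N) = 2 + (4*N - 1*98) = 2 + (4*N - 98) = 2 + (-98 + 4*N) = -96 + 4*N)
(R(177, 192) - 14444)*(h(x(14), -183) - 15934) = ((-96 + 4*192) - 14444)*((-183 + 2*(2*14*(8 + 14))) - 15934) = ((-96 + 768) - 14444)*((-183 + 2*(2*14*22)) - 15934) = (672 - 14444)*((-183 + 2*616) - 15934) = -13772*((-183 + 1232) - 15934) = -13772*(1049 - 15934) = -13772*(-14885) = 204996220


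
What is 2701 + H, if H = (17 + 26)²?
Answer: 4550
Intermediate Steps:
H = 1849 (H = 43² = 1849)
2701 + H = 2701 + 1849 = 4550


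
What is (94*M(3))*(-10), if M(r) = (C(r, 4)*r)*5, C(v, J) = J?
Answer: -56400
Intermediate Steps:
M(r) = 20*r (M(r) = (4*r)*5 = 20*r)
(94*M(3))*(-10) = (94*(20*3))*(-10) = (94*60)*(-10) = 5640*(-10) = -56400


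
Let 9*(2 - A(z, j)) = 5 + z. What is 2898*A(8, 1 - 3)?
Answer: 1610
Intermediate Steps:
A(z, j) = 13/9 - z/9 (A(z, j) = 2 - (5 + z)/9 = 2 + (-5/9 - z/9) = 13/9 - z/9)
2898*A(8, 1 - 3) = 2898*(13/9 - 1/9*8) = 2898*(13/9 - 8/9) = 2898*(5/9) = 1610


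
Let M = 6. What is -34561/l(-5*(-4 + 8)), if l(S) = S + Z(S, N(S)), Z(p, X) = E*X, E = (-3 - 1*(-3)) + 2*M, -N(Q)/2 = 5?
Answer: 34561/140 ≈ 246.86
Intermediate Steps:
N(Q) = -10 (N(Q) = -2*5 = -10)
E = 12 (E = (-3 - 1*(-3)) + 2*6 = (-3 + 3) + 12 = 0 + 12 = 12)
Z(p, X) = 12*X
l(S) = -120 + S (l(S) = S + 12*(-10) = S - 120 = -120 + S)
-34561/l(-5*(-4 + 8)) = -34561/(-120 - 5*(-4 + 8)) = -34561/(-120 - 5*4) = -34561/(-120 - 20) = -34561/(-140) = -34561*(-1/140) = 34561/140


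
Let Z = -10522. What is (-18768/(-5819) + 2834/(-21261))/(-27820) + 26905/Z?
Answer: -503295700366841/196820189123415 ≈ -2.5571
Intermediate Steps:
(-18768/(-5819) + 2834/(-21261))/(-27820) + 26905/Z = (-18768/(-5819) + 2834/(-21261))/(-27820) + 26905/(-10522) = (-18768*(-1/5819) + 2834*(-1/21261))*(-1/27820) + 26905*(-1/10522) = (816/253 - 2834/21261)*(-1/27820) - 26905/10522 = (16631974/5379033)*(-1/27820) - 26905/10522 = -8315987/74822349030 - 26905/10522 = -503295700366841/196820189123415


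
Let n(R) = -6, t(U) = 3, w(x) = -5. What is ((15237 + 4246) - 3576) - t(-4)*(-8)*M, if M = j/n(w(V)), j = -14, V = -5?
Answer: 15963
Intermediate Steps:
M = 7/3 (M = -14/(-6) = -14*(-⅙) = 7/3 ≈ 2.3333)
((15237 + 4246) - 3576) - t(-4)*(-8)*M = ((15237 + 4246) - 3576) - 3*(-8)*7/3 = (19483 - 3576) - (-24)*7/3 = 15907 - 1*(-56) = 15907 + 56 = 15963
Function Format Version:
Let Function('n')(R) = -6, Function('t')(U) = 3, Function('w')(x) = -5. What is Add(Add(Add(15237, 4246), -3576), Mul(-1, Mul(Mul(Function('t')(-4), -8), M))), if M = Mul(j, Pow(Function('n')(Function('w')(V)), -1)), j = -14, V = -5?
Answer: 15963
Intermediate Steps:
M = Rational(7, 3) (M = Mul(-14, Pow(-6, -1)) = Mul(-14, Rational(-1, 6)) = Rational(7, 3) ≈ 2.3333)
Add(Add(Add(15237, 4246), -3576), Mul(-1, Mul(Mul(Function('t')(-4), -8), M))) = Add(Add(Add(15237, 4246), -3576), Mul(-1, Mul(Mul(3, -8), Rational(7, 3)))) = Add(Add(19483, -3576), Mul(-1, Mul(-24, Rational(7, 3)))) = Add(15907, Mul(-1, -56)) = Add(15907, 56) = 15963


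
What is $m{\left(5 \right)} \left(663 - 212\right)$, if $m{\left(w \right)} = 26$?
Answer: $11726$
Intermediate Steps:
$m{\left(5 \right)} \left(663 - 212\right) = 26 \left(663 - 212\right) = 26 \cdot 451 = 11726$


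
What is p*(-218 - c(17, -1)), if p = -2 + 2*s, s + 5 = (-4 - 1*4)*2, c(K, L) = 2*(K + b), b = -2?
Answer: 10912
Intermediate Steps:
c(K, L) = -4 + 2*K (c(K, L) = 2*(K - 2) = 2*(-2 + K) = -4 + 2*K)
s = -21 (s = -5 + (-4 - 1*4)*2 = -5 + (-4 - 4)*2 = -5 - 8*2 = -5 - 16 = -21)
p = -44 (p = -2 + 2*(-21) = -2 - 42 = -44)
p*(-218 - c(17, -1)) = -44*(-218 - (-4 + 2*17)) = -44*(-218 - (-4 + 34)) = -44*(-218 - 1*30) = -44*(-218 - 30) = -44*(-248) = 10912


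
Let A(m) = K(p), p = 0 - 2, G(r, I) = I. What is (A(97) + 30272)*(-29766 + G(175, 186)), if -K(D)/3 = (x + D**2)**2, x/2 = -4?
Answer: -894025920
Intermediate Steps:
x = -8 (x = 2*(-4) = -8)
p = -2
K(D) = -3*(-8 + D**2)**2
A(m) = -48 (A(m) = -3*(-8 + (-2)**2)**2 = -3*(-8 + 4)**2 = -3*(-4)**2 = -3*16 = -48)
(A(97) + 30272)*(-29766 + G(175, 186)) = (-48 + 30272)*(-29766 + 186) = 30224*(-29580) = -894025920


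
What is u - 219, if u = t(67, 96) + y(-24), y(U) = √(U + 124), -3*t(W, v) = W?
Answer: -694/3 ≈ -231.33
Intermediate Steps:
t(W, v) = -W/3
y(U) = √(124 + U)
u = -37/3 (u = -⅓*67 + √(124 - 24) = -67/3 + √100 = -67/3 + 10 = -37/3 ≈ -12.333)
u - 219 = -37/3 - 219 = -694/3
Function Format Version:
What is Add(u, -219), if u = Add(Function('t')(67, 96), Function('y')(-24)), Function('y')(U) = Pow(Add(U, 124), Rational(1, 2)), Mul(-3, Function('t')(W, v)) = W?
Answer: Rational(-694, 3) ≈ -231.33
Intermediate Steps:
Function('t')(W, v) = Mul(Rational(-1, 3), W)
Function('y')(U) = Pow(Add(124, U), Rational(1, 2))
u = Rational(-37, 3) (u = Add(Mul(Rational(-1, 3), 67), Pow(Add(124, -24), Rational(1, 2))) = Add(Rational(-67, 3), Pow(100, Rational(1, 2))) = Add(Rational(-67, 3), 10) = Rational(-37, 3) ≈ -12.333)
Add(u, -219) = Add(Rational(-37, 3), -219) = Rational(-694, 3)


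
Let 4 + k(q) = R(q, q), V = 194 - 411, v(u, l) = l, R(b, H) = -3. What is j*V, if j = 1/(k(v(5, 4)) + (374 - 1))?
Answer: -217/366 ≈ -0.59290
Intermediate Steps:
V = -217
k(q) = -7 (k(q) = -4 - 3 = -7)
j = 1/366 (j = 1/(-7 + (374 - 1)) = 1/(-7 + 373) = 1/366 ≈ 0.0027322)
j*V = (1/366)*(-217) = -217/366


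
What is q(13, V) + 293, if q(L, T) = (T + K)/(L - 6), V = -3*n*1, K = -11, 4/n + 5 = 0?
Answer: 10212/35 ≈ 291.77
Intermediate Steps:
n = -⅘ (n = 4/(-5 + 0) = 4/(-5) = 4*(-⅕) = -⅘ ≈ -0.80000)
V = 12/5 (V = -3*(-⅘)*1 = (12/5)*1 = 12/5 ≈ 2.4000)
q(L, T) = (-11 + T)/(-6 + L) (q(L, T) = (T - 11)/(L - 6) = (-11 + T)/(-6 + L))
q(13, V) + 293 = (-11 + 12/5)/(-6 + 13) + 293 = -43/5/7 + 293 = (⅐)*(-43/5) + 293 = -43/35 + 293 = 10212/35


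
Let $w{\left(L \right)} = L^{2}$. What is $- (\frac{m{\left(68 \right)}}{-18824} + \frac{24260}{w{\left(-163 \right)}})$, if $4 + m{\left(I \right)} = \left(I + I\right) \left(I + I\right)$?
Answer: $\frac{8660927}{125033714} \approx 0.069269$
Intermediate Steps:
$m{\left(I \right)} = -4 + 4 I^{2}$ ($m{\left(I \right)} = -4 + \left(I + I\right) \left(I + I\right) = -4 + 2 I 2 I = -4 + 4 I^{2}$)
$- (\frac{m{\left(68 \right)}}{-18824} + \frac{24260}{w{\left(-163 \right)}}) = - (\frac{-4 + 4 \cdot 68^{2}}{-18824} + \frac{24260}{\left(-163\right)^{2}}) = - (\left(-4 + 4 \cdot 4624\right) \left(- \frac{1}{18824}\right) + \frac{24260}{26569}) = - (\left(-4 + 18496\right) \left(- \frac{1}{18824}\right) + 24260 \cdot \frac{1}{26569}) = - (18492 \left(- \frac{1}{18824}\right) + \frac{24260}{26569}) = - (- \frac{4623}{4706} + \frac{24260}{26569}) = \left(-1\right) \left(- \frac{8660927}{125033714}\right) = \frac{8660927}{125033714}$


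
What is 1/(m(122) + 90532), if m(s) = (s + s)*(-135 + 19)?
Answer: 1/62228 ≈ 1.6070e-5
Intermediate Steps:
m(s) = -232*s (m(s) = (2*s)*(-116) = -232*s)
1/(m(122) + 90532) = 1/(-232*122 + 90532) = 1/(-28304 + 90532) = 1/62228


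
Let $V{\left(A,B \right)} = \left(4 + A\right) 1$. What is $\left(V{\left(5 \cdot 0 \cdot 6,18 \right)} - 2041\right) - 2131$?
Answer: $-4168$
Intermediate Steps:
$V{\left(A,B \right)} = 4 + A$
$\left(V{\left(5 \cdot 0 \cdot 6,18 \right)} - 2041\right) - 2131 = \left(\left(4 + 5 \cdot 0 \cdot 6\right) - 2041\right) - 2131 = \left(\left(4 + 0 \cdot 6\right) - 2041\right) - 2131 = \left(\left(4 + 0\right) - 2041\right) - 2131 = \left(4 - 2041\right) - 2131 = -2037 - 2131 = -4168$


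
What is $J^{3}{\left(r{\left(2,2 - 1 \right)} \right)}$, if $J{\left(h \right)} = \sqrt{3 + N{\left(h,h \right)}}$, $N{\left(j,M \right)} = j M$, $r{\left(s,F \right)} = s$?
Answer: $7 \sqrt{7} \approx 18.52$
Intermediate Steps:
$N{\left(j,M \right)} = M j$
$J{\left(h \right)} = \sqrt{3 + h^{2}}$ ($J{\left(h \right)} = \sqrt{3 + h h} = \sqrt{3 + h^{2}}$)
$J^{3}{\left(r{\left(2,2 - 1 \right)} \right)} = \left(\sqrt{3 + 2^{2}}\right)^{3} = \left(\sqrt{3 + 4}\right)^{3} = \left(\sqrt{7}\right)^{3} = 7 \sqrt{7}$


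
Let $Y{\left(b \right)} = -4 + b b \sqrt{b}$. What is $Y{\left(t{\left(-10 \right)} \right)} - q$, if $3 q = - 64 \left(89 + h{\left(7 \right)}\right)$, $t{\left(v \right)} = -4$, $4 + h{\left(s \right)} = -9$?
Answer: $\frac{4852}{3} + 32 i \approx 1617.3 + 32.0 i$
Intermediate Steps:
$h{\left(s \right)} = -13$ ($h{\left(s \right)} = -4 - 9 = -13$)
$q = - \frac{4864}{3}$ ($q = \frac{\left(-64\right) \left(89 - 13\right)}{3} = \frac{\left(-64\right) 76}{3} = \frac{1}{3} \left(-4864\right) = - \frac{4864}{3} \approx -1621.3$)
$Y{\left(b \right)} = -4 + b^{\frac{5}{2}}$ ($Y{\left(b \right)} = -4 + b b^{\frac{3}{2}} = -4 + b^{\frac{5}{2}}$)
$Y{\left(t{\left(-10 \right)} \right)} - q = \left(-4 + \left(-4\right)^{\frac{5}{2}}\right) - - \frac{4864}{3} = \left(-4 + 32 i\right) + \frac{4864}{3} = \frac{4852}{3} + 32 i$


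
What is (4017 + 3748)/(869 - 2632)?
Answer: -7765/1763 ≈ -4.4044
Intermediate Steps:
(4017 + 3748)/(869 - 2632) = 7765/(-1763) = 7765*(-1/1763) = -7765/1763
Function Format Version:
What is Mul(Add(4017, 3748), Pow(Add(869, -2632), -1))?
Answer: Rational(-7765, 1763) ≈ -4.4044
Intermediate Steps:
Mul(Add(4017, 3748), Pow(Add(869, -2632), -1)) = Mul(7765, Pow(-1763, -1)) = Mul(7765, Rational(-1, 1763)) = Rational(-7765, 1763)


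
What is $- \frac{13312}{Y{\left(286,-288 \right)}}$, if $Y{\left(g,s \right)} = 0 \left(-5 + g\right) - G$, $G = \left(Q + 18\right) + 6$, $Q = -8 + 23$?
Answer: $\frac{1024}{3} \approx 341.33$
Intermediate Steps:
$Q = 15$
$G = 39$ ($G = \left(15 + 18\right) + 6 = 33 + 6 = 39$)
$Y{\left(g,s \right)} = -39$ ($Y{\left(g,s \right)} = 0 \left(-5 + g\right) - 39 = 0 - 39 = -39$)
$- \frac{13312}{Y{\left(286,-288 \right)}} = - \frac{13312}{-39} = \left(-13312\right) \left(- \frac{1}{39}\right) = \frac{1024}{3}$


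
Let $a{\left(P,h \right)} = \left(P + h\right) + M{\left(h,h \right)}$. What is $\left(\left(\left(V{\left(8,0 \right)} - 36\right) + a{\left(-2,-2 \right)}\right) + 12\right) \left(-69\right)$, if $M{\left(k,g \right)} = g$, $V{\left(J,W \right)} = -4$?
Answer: $2346$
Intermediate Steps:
$a{\left(P,h \right)} = P + 2 h$ ($a{\left(P,h \right)} = \left(P + h\right) + h = P + 2 h$)
$\left(\left(\left(V{\left(8,0 \right)} - 36\right) + a{\left(-2,-2 \right)}\right) + 12\right) \left(-69\right) = \left(\left(\left(-4 - 36\right) + \left(-2 + 2 \left(-2\right)\right)\right) + 12\right) \left(-69\right) = \left(\left(-40 - 6\right) + 12\right) \left(-69\right) = \left(-46 + 12\right) \left(-69\right) = \left(-34\right) \left(-69\right) = 2346$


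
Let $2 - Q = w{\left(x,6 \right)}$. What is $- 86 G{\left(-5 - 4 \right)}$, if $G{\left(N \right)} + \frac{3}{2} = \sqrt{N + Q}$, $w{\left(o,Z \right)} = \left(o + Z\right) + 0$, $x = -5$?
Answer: $129 - 172 i \sqrt{2} \approx 129.0 - 243.24 i$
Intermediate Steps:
$w{\left(o,Z \right)} = Z + o$ ($w{\left(o,Z \right)} = \left(Z + o\right) + 0 = Z + o$)
$Q = 1$ ($Q = 2 - \left(6 - 5\right) = 2 - 1 = 1$)
$G{\left(N \right)} = - \frac{3}{2} + \sqrt{1 + N}$ ($G{\left(N \right)} = - \frac{3}{2} + \sqrt{N + 1} = - \frac{3}{2} + \sqrt{1 + N}$)
$- 86 G{\left(-5 - 4 \right)} = - 86 \left(- \frac{3}{2} + \sqrt{1 - 9}\right) = - 86 \left(- \frac{3}{2} + \sqrt{-8}\right) = - 86 \left(- \frac{3}{2} + 2 i \sqrt{2}\right) = 129 - 172 i \sqrt{2}$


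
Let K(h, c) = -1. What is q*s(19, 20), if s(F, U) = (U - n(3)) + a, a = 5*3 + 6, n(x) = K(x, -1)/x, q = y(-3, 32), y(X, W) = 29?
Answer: 3596/3 ≈ 1198.7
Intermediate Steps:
q = 29
n(x) = -1/x
a = 21 (a = 15 + 6 = 21)
s(F, U) = 64/3 + U (s(F, U) = (U - (-1)/3) + 21 = (U - 1*(-⅓)) + 21 = (U + ⅓) + 21 = (⅓ + U) + 21 = 64/3 + U)
q*s(19, 20) = 29*(64/3 + 20) = 29*(124/3) = 3596/3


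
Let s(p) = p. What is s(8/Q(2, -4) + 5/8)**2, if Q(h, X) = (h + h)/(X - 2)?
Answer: 8281/64 ≈ 129.39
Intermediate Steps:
Q(h, X) = 2*h/(-2 + X) (Q(h, X) = (2*h)/(-2 + X) = 2*h/(-2 + X))
s(8/Q(2, -4) + 5/8)**2 = (8/((2*2/(-2 - 4))) + 5/8)**2 = (8/((2*2/(-6))) + 5*(1/8))**2 = (8/((2*2*(-1/6))) + 5/8)**2 = (8/(-2/3) + 5/8)**2 = (8*(-3/2) + 5/8)**2 = (-12 + 5/8)**2 = (-91/8)**2 = 8281/64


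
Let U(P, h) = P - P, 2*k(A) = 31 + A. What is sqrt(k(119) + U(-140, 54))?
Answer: 5*sqrt(3) ≈ 8.6602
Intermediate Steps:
k(A) = 31/2 + A/2 (k(A) = (31 + A)/2 = 31/2 + A/2)
U(P, h) = 0
sqrt(k(119) + U(-140, 54)) = sqrt((31/2 + (1/2)*119) + 0) = sqrt((31/2 + 119/2) + 0) = sqrt(75 + 0) = sqrt(75) = 5*sqrt(3)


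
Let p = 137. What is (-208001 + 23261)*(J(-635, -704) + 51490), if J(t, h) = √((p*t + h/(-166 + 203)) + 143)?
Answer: -9512262600 - 369480*I*√29731609/37 ≈ -9.5123e+9 - 5.445e+7*I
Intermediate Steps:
J(t, h) = √(143 + 137*t + h/37) (J(t, h) = √((137*t + h/(-166 + 203)) + 143) = √((137*t + h/37) + 143) = √(143 + 137*t + h/37))
(-208001 + 23261)*(J(-635, -704) + 51490) = (-208001 + 23261)*(√(195767 + 37*(-704) + 187553*(-635))/37 + 51490) = -184740*(√(195767 - 26048 - 119096155)/37 + 51490) = -184740*(√(-118926436)/37 + 51490) = -184740*((2*I*√29731609)/37 + 51490) = -184740*(2*I*√29731609/37 + 51490) = -184740*(51490 + 2*I*√29731609/37) = -9512262600 - 369480*I*√29731609/37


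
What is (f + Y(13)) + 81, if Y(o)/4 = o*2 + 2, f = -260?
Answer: -67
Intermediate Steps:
Y(o) = 8 + 8*o (Y(o) = 4*(o*2 + 2) = 4*(2*o + 2) = 4*(2 + 2*o) = 8 + 8*o)
(f + Y(13)) + 81 = (-260 + (8 + 8*13)) + 81 = (-260 + (8 + 104)) + 81 = (-260 + 112) + 81 = -148 + 81 = -67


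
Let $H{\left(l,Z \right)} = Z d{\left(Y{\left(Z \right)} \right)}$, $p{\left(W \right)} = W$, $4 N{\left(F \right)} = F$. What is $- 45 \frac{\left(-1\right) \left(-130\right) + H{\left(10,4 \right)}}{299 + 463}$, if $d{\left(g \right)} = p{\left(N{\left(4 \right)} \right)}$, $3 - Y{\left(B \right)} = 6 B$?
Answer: $- \frac{1005}{127} \approx -7.9134$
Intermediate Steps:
$N{\left(F \right)} = \frac{F}{4}$
$Y{\left(B \right)} = 3 - 6 B$
$d{\left(g \right)} = 1$ ($d{\left(g \right)} = \frac{1}{4} \cdot 4 = 1$)
$H{\left(l,Z \right)} = Z$ ($H{\left(l,Z \right)} = Z 1 = Z$)
$- 45 \frac{\left(-1\right) \left(-130\right) + H{\left(10,4 \right)}}{299 + 463} = - 45 \frac{\left(-1\right) \left(-130\right) + 4}{299 + 463} = - 45 \frac{130 + 4}{762} = - 45 \cdot 134 \cdot \frac{1}{762} = \left(-45\right) \frac{67}{381} = - \frac{1005}{127}$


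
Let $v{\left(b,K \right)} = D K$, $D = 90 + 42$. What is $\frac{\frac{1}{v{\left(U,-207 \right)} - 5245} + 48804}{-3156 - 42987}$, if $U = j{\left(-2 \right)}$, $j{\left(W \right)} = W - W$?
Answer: $- \frac{1589497475}{1502831367} \approx -1.0577$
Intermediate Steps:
$j{\left(W \right)} = 0$
$U = 0$
$D = 132$
$v{\left(b,K \right)} = 132 K$
$\frac{\frac{1}{v{\left(U,-207 \right)} - 5245} + 48804}{-3156 - 42987} = \frac{\frac{1}{132 \left(-207\right) - 5245} + 48804}{-3156 - 42987} = \frac{\frac{1}{-27324 - 5245} + 48804}{-46143} = \left(\frac{1}{-32569} + 48804\right) \left(- \frac{1}{46143}\right) = \left(- \frac{1}{32569} + 48804\right) \left(- \frac{1}{46143}\right) = \frac{1589497475}{32569} \left(- \frac{1}{46143}\right) = - \frac{1589497475}{1502831367}$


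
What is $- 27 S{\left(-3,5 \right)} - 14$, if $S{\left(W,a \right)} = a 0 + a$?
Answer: $-149$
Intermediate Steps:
$S{\left(W,a \right)} = a$ ($S{\left(W,a \right)} = 0 + a = a$)
$- 27 S{\left(-3,5 \right)} - 14 = \left(-27\right) 5 - 14 = -135 - 14 = -149$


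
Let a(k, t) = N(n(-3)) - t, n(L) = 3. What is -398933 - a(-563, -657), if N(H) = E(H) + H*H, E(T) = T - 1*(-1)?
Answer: -399603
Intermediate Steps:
E(T) = 1 + T (E(T) = T + 1 = 1 + T)
N(H) = 1 + H + H² (N(H) = (1 + H) + H*H = (1 + H) + H² = 1 + H + H²)
a(k, t) = 13 - t (a(k, t) = (1 + 3 + 3²) - t = (1 + 3 + 9) - t = 13 - t)
-398933 - a(-563, -657) = -398933 - (13 - 1*(-657)) = -398933 - (13 + 657) = -398933 - 1*670 = -398933 - 670 = -399603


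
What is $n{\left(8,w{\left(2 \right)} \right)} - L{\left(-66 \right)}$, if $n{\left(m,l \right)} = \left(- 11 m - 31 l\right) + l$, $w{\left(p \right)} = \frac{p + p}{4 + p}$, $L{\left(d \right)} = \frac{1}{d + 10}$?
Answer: $- \frac{6047}{56} \approx -107.98$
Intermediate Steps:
$L{\left(d \right)} = \frac{1}{10 + d}$
$w{\left(p \right)} = \frac{2 p}{4 + p}$
$n{\left(m,l \right)} = - 30 l - 11 m$ ($n{\left(m,l \right)} = \left(- 31 l - 11 m\right) + l = - 30 l - 11 m$)
$n{\left(8,w{\left(2 \right)} \right)} - L{\left(-66 \right)} = \left(- 30 \cdot 2 \cdot 2 \frac{1}{4 + 2} - 88\right) - \frac{1}{10 - 66} = \left(- 30 \cdot 2 \cdot 2 \cdot \frac{1}{6} - 88\right) - \frac{1}{-56} = \left(- 30 \cdot 2 \cdot 2 \cdot \frac{1}{6} - 88\right) - - \frac{1}{56} = \left(\left(-30\right) \frac{2}{3} - 88\right) + \frac{1}{56} = \left(-20 - 88\right) + \frac{1}{56} = -108 + \frac{1}{56} = - \frac{6047}{56}$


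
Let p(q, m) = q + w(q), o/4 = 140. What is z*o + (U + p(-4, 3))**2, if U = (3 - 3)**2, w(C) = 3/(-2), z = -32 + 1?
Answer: -69319/4 ≈ -17330.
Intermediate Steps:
z = -31
o = 560 (o = 4*140 = 560)
w(C) = -3/2 (w(C) = 3*(-1/2) = -3/2)
p(q, m) = -3/2 + q (p(q, m) = q - 3/2 = -3/2 + q)
U = 0 (U = 0**2 = 0)
z*o + (U + p(-4, 3))**2 = -31*560 + (0 + (-3/2 - 4))**2 = -17360 + (0 - 11/2)**2 = -17360 + (-11/2)**2 = -17360 + 121/4 = -69319/4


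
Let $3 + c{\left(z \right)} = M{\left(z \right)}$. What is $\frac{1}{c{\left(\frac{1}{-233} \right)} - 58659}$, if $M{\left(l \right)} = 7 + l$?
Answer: $- \frac{233}{13666616} \approx -1.7049 \cdot 10^{-5}$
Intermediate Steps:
$c{\left(z \right)} = 4 + z$ ($c{\left(z \right)} = -3 + \left(7 + z\right) = 4 + z$)
$\frac{1}{c{\left(\frac{1}{-233} \right)} - 58659} = \frac{1}{\left(4 + \frac{1}{-233}\right) - 58659} = \frac{1}{\left(4 - \frac{1}{233}\right) - 58659} = \frac{1}{\frac{931}{233} - 58659} = \frac{1}{- \frac{13666616}{233}} = - \frac{233}{13666616}$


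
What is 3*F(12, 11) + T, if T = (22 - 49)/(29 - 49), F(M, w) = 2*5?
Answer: 627/20 ≈ 31.350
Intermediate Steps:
F(M, w) = 10
T = 27/20 (T = -27/(-20) = -27*(-1/20) = 27/20 ≈ 1.3500)
3*F(12, 11) + T = 3*10 + 27/20 = 30 + 27/20 = 627/20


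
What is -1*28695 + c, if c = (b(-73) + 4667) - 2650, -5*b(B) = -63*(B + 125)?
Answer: -130114/5 ≈ -26023.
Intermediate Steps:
b(B) = 1575 + 63*B/5 (b(B) = -(-63)*(B + 125)/5 = -(-63)*(125 + B)/5 = -(-7875 - 63*B)/5 = 1575 + 63*B/5)
c = 13361/5 (c = ((1575 + (63/5)*(-73)) + 4667) - 2650 = ((1575 - 4599/5) + 4667) - 2650 = (3276/5 + 4667) - 2650 = 26611/5 - 2650 = 13361/5 ≈ 2672.2)
-1*28695 + c = -1*28695 + 13361/5 = -28695 + 13361/5 = -130114/5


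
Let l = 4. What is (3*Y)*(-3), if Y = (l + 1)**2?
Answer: -225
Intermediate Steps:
Y = 25 (Y = (4 + 1)**2 = 5**2 = 25)
(3*Y)*(-3) = (3*25)*(-3) = 75*(-3) = -225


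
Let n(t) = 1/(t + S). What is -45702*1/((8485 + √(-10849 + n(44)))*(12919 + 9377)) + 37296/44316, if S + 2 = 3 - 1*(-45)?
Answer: 12470746304927417/14822293357371482 + 22851*I*√9764090/24081711384844 ≈ 0.84135 + 2.9651e-6*I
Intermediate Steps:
S = 46 (S = -2 + (3 - 1*(-45)) = -2 + (3 + 45) = -2 + 48 = 46)
n(t) = 1/(46 + t) (n(t) = 1/(t + 46) = 1/(46 + t))
-45702*1/((8485 + √(-10849 + n(44)))*(12919 + 9377)) + 37296/44316 = -45702*1/((8485 + √(-10849 + 1/(46 + 44)))*(12919 + 9377)) + 37296/44316 = -45702*1/(22296*(8485 + √(-10849 + 1/90))) + 37296*(1/44316) = -45702*1/(22296*(8485 + √(-10849 + 1/90))) + 1036/1231 = -45702*1/(22296*(8485 + √(-976409/90))) + 1036/1231 = -45702*1/(22296*(8485 + I*√9764090/30)) + 1036/1231 = -45702/(189181560 + 3716*I*√9764090/5) + 1036/1231 = 1036/1231 - 45702/(189181560 + 3716*I*√9764090/5)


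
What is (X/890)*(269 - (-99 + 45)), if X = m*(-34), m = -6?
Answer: 32946/445 ≈ 74.036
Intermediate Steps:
X = 204 (X = -6*(-34) = 204)
(X/890)*(269 - (-99 + 45)) = (204/890)*(269 - (-99 + 45)) = (204*(1/890))*(269 - 1*(-54)) = 102*(269 + 54)/445 = (102/445)*323 = 32946/445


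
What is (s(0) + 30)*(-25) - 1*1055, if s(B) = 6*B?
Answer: -1805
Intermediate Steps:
(s(0) + 30)*(-25) - 1*1055 = (6*0 + 30)*(-25) - 1*1055 = (0 + 30)*(-25) - 1055 = 30*(-25) - 1055 = -750 - 1055 = -1805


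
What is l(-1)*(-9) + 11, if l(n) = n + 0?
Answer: 20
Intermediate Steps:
l(n) = n
l(-1)*(-9) + 11 = -1*(-9) + 11 = 9 + 11 = 20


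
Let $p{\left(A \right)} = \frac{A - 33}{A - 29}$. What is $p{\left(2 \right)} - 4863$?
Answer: $- \frac{131270}{27} \approx -4861.9$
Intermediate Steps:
$p{\left(A \right)} = \frac{-33 + A}{-29 + A}$
$p{\left(2 \right)} - 4863 = \frac{-33 + 2}{-29 + 2} - 4863 = \frac{1}{-27} \left(-31\right) - 4863 = \left(- \frac{1}{27}\right) \left(-31\right) - 4863 = \frac{31}{27} - 4863 = - \frac{131270}{27}$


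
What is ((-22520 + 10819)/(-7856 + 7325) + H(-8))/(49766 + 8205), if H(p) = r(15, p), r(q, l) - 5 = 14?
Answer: 21790/30782601 ≈ 0.00070787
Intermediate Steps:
r(q, l) = 19 (r(q, l) = 5 + 14 = 19)
H(p) = 19
((-22520 + 10819)/(-7856 + 7325) + H(-8))/(49766 + 8205) = ((-22520 + 10819)/(-7856 + 7325) + 19)/(49766 + 8205) = (-11701/(-531) + 19)/57971 = (-11701*(-1/531) + 19)*(1/57971) = (11701/531 + 19)*(1/57971) = (21790/531)*(1/57971) = 21790/30782601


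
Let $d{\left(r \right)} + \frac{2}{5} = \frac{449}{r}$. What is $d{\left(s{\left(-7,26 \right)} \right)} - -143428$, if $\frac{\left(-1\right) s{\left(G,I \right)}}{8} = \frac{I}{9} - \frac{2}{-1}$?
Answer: $\frac{252412371}{1760} \approx 1.4342 \cdot 10^{5}$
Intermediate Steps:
$s{\left(G,I \right)} = -16 - \frac{8 I}{9}$ ($s{\left(G,I \right)} = - 8 \left(\frac{I}{9} - \frac{2}{-1}\right) = - 8 \left(I \frac{1}{9} - -2\right) = - 8 \left(\frac{I}{9} + 2\right) = - 8 \left(2 + \frac{I}{9}\right) = -16 - \frac{8 I}{9}$)
$d{\left(r \right)} = - \frac{2}{5} + \frac{449}{r}$
$d{\left(s{\left(-7,26 \right)} \right)} - -143428 = \left(- \frac{2}{5} + \frac{449}{-16 - \frac{208}{9}}\right) - -143428 = \left(- \frac{2}{5} + \frac{449}{-16 - \frac{208}{9}}\right) + 143428 = \left(- \frac{2}{5} + \frac{449}{- \frac{352}{9}}\right) + 143428 = \left(- \frac{2}{5} + 449 \left(- \frac{9}{352}\right)\right) + 143428 = \left(- \frac{2}{5} - \frac{4041}{352}\right) + 143428 = - \frac{20909}{1760} + 143428 = \frac{252412371}{1760}$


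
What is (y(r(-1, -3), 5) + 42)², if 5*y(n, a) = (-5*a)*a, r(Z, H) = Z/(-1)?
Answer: 289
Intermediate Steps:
r(Z, H) = -Z (r(Z, H) = Z*(-1) = -Z)
y(n, a) = -a² (y(n, a) = ((-5*a)*a)/5 = (-5*a²)/5 = -a²)
(y(r(-1, -3), 5) + 42)² = (-1*5² + 42)² = (-1*25 + 42)² = (-25 + 42)² = 17² = 289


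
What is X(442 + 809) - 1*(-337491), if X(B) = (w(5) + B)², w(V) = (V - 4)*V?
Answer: 1915027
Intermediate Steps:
w(V) = V*(-4 + V) (w(V) = (-4 + V)*V = V*(-4 + V))
X(B) = (5 + B)² (X(B) = (5*(-4 + 5) + B)² = (5*1 + B)² = (5 + B)²)
X(442 + 809) - 1*(-337491) = (5 + (442 + 809))² - 1*(-337491) = (5 + 1251)² + 337491 = 1256² + 337491 = 1577536 + 337491 = 1915027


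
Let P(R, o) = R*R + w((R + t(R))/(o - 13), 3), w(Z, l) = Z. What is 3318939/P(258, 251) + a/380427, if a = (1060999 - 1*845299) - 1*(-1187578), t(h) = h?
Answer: 53788985563793/1004501515566 ≈ 53.548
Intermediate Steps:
a = 1403278 (a = (1060999 - 845299) + 1187578 = 215700 + 1187578 = 1403278)
P(R, o) = R**2 + 2*R/(-13 + o) (P(R, o) = R*R + (R + R)/(o - 13) = R**2 + (2*R)/(-13 + o) = R**2 + 2*R/(-13 + o))
3318939/P(258, 251) + a/380427 = 3318939/((258*(2 + 258*(-13 + 251))/(-13 + 251))) + 1403278/380427 = 3318939/((258*(2 + 258*238)/238)) + 1403278*(1/380427) = 3318939/((258*(1/238)*(2 + 61404))) + 1403278/380427 = 3318939/((258*(1/238)*61406)) + 1403278/380427 = 3318939/(7921374/119) + 1403278/380427 = 3318939*(119/7921374) + 1403278/380427 = 131651247/2640458 + 1403278/380427 = 53788985563793/1004501515566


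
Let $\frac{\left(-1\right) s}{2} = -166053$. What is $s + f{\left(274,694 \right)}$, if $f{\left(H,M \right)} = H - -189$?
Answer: $332569$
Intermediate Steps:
$s = 332106$ ($s = \left(-2\right) \left(-166053\right) = 332106$)
$f{\left(H,M \right)} = 189 + H$ ($f{\left(H,M \right)} = H + 189 = 189 + H$)
$s + f{\left(274,694 \right)} = 332106 + \left(189 + 274\right) = 332106 + 463 = 332569$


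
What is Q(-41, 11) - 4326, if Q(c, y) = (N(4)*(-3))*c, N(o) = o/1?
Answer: -3834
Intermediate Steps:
N(o) = o (N(o) = o*1 = o)
Q(c, y) = -12*c (Q(c, y) = (4*(-3))*c = -12*c)
Q(-41, 11) - 4326 = -12*(-41) - 4326 = 492 - 4326 = -3834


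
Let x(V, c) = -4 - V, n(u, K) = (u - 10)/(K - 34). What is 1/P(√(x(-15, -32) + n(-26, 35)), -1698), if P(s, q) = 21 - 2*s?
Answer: 21/541 + 10*I/541 ≈ 0.038817 + 0.018484*I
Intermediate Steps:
n(u, K) = (-10 + u)/(-34 + K)
1/P(√(x(-15, -32) + n(-26, 35)), -1698) = 1/(21 - 2*√((-4 - 1*(-15)) + (-10 - 26)/(-34 + 35))) = 1/(21 - 2*√((-4 + 15) - 36/1)) = 1/(21 - 2*√(11 + 1*(-36))) = 1/(21 - 2*√(11 - 36)) = 1/(21 - 10*I) = (21 + 10*I)/541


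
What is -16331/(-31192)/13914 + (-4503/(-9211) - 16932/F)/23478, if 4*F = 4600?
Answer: -730700923585439/1284936470973464400 ≈ -0.00056867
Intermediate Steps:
F = 1150 (F = (¼)*4600 = 1150)
-16331/(-31192)/13914 + (-4503/(-9211) - 16932/F)/23478 = -16331/(-31192)/13914 + (-4503/(-9211) - 16932/1150)/23478 = -16331*(-1/31192)*(1/13914) + (-4503*(-1/9211) - 16932*1/1150)*(1/23478) = (2333/4456)*(1/13914) + (4503/9211 - 8466/575)*(1/23478) = 2333/62000784 - 75391101/5296325*1/23478 = 2333/62000784 - 25130367/41449039450 = -730700923585439/1284936470973464400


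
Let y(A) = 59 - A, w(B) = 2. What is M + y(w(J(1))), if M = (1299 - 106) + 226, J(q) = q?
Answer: 1476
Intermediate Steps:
M = 1419 (M = 1193 + 226 = 1419)
M + y(w(J(1))) = 1419 + (59 - 1*2) = 1419 + (59 - 2) = 1419 + 57 = 1476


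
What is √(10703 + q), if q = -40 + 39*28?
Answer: √11755 ≈ 108.42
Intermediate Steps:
q = 1052 (q = -40 + 1092 = 1052)
√(10703 + q) = √(10703 + 1052) = √11755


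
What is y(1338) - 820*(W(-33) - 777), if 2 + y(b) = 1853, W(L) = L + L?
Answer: 693111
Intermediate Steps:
W(L) = 2*L
y(b) = 1851 (y(b) = -2 + 1853 = 1851)
y(1338) - 820*(W(-33) - 777) = 1851 - 820*(2*(-33) - 777) = 1851 - 820*(-66 - 777) = 1851 - 820*(-843) = 1851 + 691260 = 693111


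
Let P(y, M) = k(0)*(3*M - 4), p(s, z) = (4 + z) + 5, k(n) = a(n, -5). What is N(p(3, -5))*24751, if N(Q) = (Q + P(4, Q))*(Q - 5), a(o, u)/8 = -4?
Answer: 6237252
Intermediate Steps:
a(o, u) = -32 (a(o, u) = 8*(-4) = -32)
k(n) = -32
p(s, z) = 9 + z
P(y, M) = 128 - 96*M (P(y, M) = -32*(3*M - 4) = -32*(-4 + 3*M) = 128 - 96*M)
N(Q) = (-5 + Q)*(128 - 95*Q) (N(Q) = (Q + (128 - 96*Q))*(Q - 5) = (128 - 95*Q)*(-5 + Q) = (-5 + Q)*(128 - 95*Q))
N(p(3, -5))*24751 = (-640 - 95*(9 - 5)² + 603*(9 - 5))*24751 = (-640 - 95*4² + 603*4)*24751 = (-640 - 95*16 + 2412)*24751 = (-640 - 1520 + 2412)*24751 = 252*24751 = 6237252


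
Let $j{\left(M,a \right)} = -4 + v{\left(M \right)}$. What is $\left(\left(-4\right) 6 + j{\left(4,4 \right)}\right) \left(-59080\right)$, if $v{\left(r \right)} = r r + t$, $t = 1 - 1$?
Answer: $708960$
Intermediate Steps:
$t = 0$
$v{\left(r \right)} = r^{2}$ ($v{\left(r \right)} = r r + 0 = r^{2} + 0 = r^{2}$)
$j{\left(M,a \right)} = -4 + M^{2}$
$\left(\left(-4\right) 6 + j{\left(4,4 \right)}\right) \left(-59080\right) = \left(\left(-4\right) 6 - \left(4 - 4^{2}\right)\right) \left(-59080\right) = \left(-24 + \left(-4 + 16\right)\right) \left(-59080\right) = \left(-24 + 12\right) \left(-59080\right) = \left(-12\right) \left(-59080\right) = 708960$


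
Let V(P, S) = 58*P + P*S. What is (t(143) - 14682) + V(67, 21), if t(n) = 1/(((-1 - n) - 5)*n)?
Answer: -200051424/21307 ≈ -9389.0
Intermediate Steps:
t(n) = 1/(n*(-6 - n)) (t(n) = 1/((-6 - n)*n) = 1/(n*(-6 - n)))
(t(143) - 14682) + V(67, 21) = (-1/(143*(6 + 143)) - 14682) + 67*(58 + 21) = (-1*1/143/149 - 14682) + 67*79 = (-1*1/143*1/149 - 14682) + 5293 = (-1/21307 - 14682) + 5293 = -312829375/21307 + 5293 = -200051424/21307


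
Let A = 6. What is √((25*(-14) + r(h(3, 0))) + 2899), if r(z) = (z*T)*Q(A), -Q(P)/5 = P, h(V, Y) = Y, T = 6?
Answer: √2549 ≈ 50.488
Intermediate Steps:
Q(P) = -5*P
r(z) = -180*z (r(z) = (z*6)*(-5*6) = (6*z)*(-30) = -180*z)
√((25*(-14) + r(h(3, 0))) + 2899) = √((25*(-14) - 180*0) + 2899) = √((-350 + 0) + 2899) = √(-350 + 2899) = √2549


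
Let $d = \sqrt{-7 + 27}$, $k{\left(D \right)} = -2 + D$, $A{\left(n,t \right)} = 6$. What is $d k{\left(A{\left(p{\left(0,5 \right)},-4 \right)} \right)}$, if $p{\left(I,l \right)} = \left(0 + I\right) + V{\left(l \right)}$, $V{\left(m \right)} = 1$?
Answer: $8 \sqrt{5} \approx 17.889$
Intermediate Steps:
$p{\left(I,l \right)} = 1 + I$ ($p{\left(I,l \right)} = \left(0 + I\right) + 1 = I + 1 = 1 + I$)
$d = 2 \sqrt{5}$ ($d = \sqrt{20} = 2 \sqrt{5} \approx 4.4721$)
$d k{\left(A{\left(p{\left(0,5 \right)},-4 \right)} \right)} = 2 \sqrt{5} \left(-2 + 6\right) = 2 \sqrt{5} \cdot 4 = 8 \sqrt{5}$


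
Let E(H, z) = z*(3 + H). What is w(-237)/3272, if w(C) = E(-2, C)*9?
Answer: -2133/3272 ≈ -0.65189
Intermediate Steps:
w(C) = 9*C (w(C) = (C*(3 - 2))*9 = (C*1)*9 = C*9 = 9*C)
w(-237)/3272 = (9*(-237))/3272 = -2133*1/3272 = -2133/3272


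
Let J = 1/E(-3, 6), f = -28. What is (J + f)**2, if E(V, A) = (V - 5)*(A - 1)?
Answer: 1256641/1600 ≈ 785.40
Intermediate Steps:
E(V, A) = (-1 + A)*(-5 + V) (E(V, A) = (-5 + V)*(-1 + A) = (-1 + A)*(-5 + V))
J = -1/40 (J = 1/(5 - 1*(-3) - 5*6 + 6*(-3)) = 1/(5 + 3 - 30 - 18) = 1/(-40) = -1/40 ≈ -0.025000)
(J + f)**2 = (-1/40 - 28)**2 = (-1121/40)**2 = 1256641/1600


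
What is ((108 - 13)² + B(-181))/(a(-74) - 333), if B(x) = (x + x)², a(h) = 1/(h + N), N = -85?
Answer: -22270971/52948 ≈ -420.62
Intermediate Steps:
a(h) = 1/(-85 + h) (a(h) = 1/(h - 85) = 1/(-85 + h))
B(x) = 4*x² (B(x) = (2*x)² = 4*x²)
((108 - 13)² + B(-181))/(a(-74) - 333) = ((108 - 13)² + 4*(-181)²)/(1/(-85 - 74) - 333) = (95² + 4*32761)/(1/(-159) - 333) = (9025 + 131044)/(-1/159 - 333) = 140069/(-52948/159) = 140069*(-159/52948) = -22270971/52948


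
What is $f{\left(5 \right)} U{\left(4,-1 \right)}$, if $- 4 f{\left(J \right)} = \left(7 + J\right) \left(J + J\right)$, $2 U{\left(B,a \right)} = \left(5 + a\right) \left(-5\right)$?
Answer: $300$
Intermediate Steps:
$U{\left(B,a \right)} = - \frac{25}{2} - \frac{5 a}{2}$ ($U{\left(B,a \right)} = \frac{\left(5 + a\right) \left(-5\right)}{2} = \frac{-25 - 5 a}{2} = - \frac{25}{2} - \frac{5 a}{2}$)
$f{\left(J \right)} = - \frac{J \left(7 + J\right)}{2}$ ($f{\left(J \right)} = - \frac{\left(7 + J\right) \left(J + J\right)}{4} = - \frac{\left(7 + J\right) 2 J}{4} = - \frac{2 J \left(7 + J\right)}{4} = - \frac{J \left(7 + J\right)}{2}$)
$f{\left(5 \right)} U{\left(4,-1 \right)} = \left(- \frac{1}{2}\right) 5 \left(7 + 5\right) \left(- \frac{25}{2} - - \frac{5}{2}\right) = \left(- \frac{1}{2}\right) 5 \cdot 12 \left(- \frac{25}{2} + \frac{5}{2}\right) = \left(-30\right) \left(-10\right) = 300$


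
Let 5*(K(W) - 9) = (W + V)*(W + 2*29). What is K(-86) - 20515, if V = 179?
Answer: -105134/5 ≈ -21027.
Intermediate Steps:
K(W) = 9 + (58 + W)*(179 + W)/5 (K(W) = 9 + ((W + 179)*(W + 2*29))/5 = 9 + ((179 + W)*(W + 58))/5 = 9 + ((179 + W)*(58 + W))/5 = 9 + ((58 + W)*(179 + W))/5 = 9 + (58 + W)*(179 + W)/5)
K(-86) - 20515 = (10427/5 + (⅕)*(-86)² + (237/5)*(-86)) - 20515 = (10427/5 + (⅕)*7396 - 20382/5) - 20515 = (10427/5 + 7396/5 - 20382/5) - 20515 = -2559/5 - 20515 = -105134/5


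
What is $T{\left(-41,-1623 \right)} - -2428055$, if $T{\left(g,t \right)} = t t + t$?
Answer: $5060561$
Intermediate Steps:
$T{\left(g,t \right)} = t + t^{2}$ ($T{\left(g,t \right)} = t^{2} + t = t + t^{2}$)
$T{\left(-41,-1623 \right)} - -2428055 = - 1623 \left(1 - 1623\right) - -2428055 = \left(-1623\right) \left(-1622\right) + 2428055 = 2632506 + 2428055 = 5060561$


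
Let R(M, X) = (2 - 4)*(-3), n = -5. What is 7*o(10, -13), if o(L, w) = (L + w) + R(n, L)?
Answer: 21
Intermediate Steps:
R(M, X) = 6 (R(M, X) = -2*(-3) = 6)
o(L, w) = 6 + L + w (o(L, w) = (L + w) + 6 = 6 + L + w)
7*o(10, -13) = 7*(6 + 10 - 13) = 7*3 = 21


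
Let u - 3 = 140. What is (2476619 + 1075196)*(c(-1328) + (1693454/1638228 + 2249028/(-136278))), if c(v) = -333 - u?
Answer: -10825414281253164865/6201512094 ≈ -1.7456e+9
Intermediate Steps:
u = 143 (u = 3 + 140 = 143)
c(v) = -476 (c(v) = -333 - 1*143 = -333 - 143 = -476)
(2476619 + 1075196)*(c(-1328) + (1693454/1638228 + 2249028/(-136278))) = (2476619 + 1075196)*(-476 + (1693454/1638228 + 2249028/(-136278))) = 3551815*(-476 + (1693454*(1/1638228) + 2249028*(-1/136278))) = 3551815*(-476 + (846727/819114 - 124946/7571)) = 3551815*(-476 - 95934447727/6201512094) = 3551815*(-3047854204471/6201512094) = -10825414281253164865/6201512094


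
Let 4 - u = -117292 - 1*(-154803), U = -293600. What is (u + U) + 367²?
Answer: -196418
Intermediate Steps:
u = -37507 (u = 4 - (-117292 - 1*(-154803)) = 4 - (-117292 + 154803) = 4 - 1*37511 = 4 - 37511 = -37507)
(u + U) + 367² = (-37507 - 293600) + 367² = -331107 + 134689 = -196418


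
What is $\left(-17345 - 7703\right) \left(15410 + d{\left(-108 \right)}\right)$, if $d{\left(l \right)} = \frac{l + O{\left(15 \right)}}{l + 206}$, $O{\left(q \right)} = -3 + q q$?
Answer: $- \frac{18914922056}{49} \approx -3.8602 \cdot 10^{8}$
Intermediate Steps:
$O{\left(q \right)} = -3 + q^{2}$
$d{\left(l \right)} = \frac{222 + l}{206 + l}$ ($d{\left(l \right)} = \frac{l - \left(3 - 15^{2}\right)}{l + 206} = \frac{l + \left(-3 + 225\right)}{206 + l} = \frac{l + 222}{206 + l} = \frac{222 + l}{206 + l}$)
$\left(-17345 - 7703\right) \left(15410 + d{\left(-108 \right)}\right) = \left(-17345 - 7703\right) \left(15410 + \frac{222 - 108}{206 - 108}\right) = - 25048 \left(15410 + \frac{1}{98} \cdot 114\right) = - 25048 \left(15410 + \frac{57}{49}\right) = \left(-25048\right) \frac{755147}{49} = - \frac{18914922056}{49}$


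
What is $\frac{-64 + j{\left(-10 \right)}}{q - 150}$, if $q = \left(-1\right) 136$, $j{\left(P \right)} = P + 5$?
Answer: $\frac{69}{286} \approx 0.24126$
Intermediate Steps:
$j{\left(P \right)} = 5 + P$
$q = -136$
$\frac{-64 + j{\left(-10 \right)}}{q - 150} = \frac{-64 + \left(5 - 10\right)}{-136 - 150} = \frac{-64 - 5}{-286} = \left(- \frac{1}{286}\right) \left(-69\right) = \frac{69}{286}$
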